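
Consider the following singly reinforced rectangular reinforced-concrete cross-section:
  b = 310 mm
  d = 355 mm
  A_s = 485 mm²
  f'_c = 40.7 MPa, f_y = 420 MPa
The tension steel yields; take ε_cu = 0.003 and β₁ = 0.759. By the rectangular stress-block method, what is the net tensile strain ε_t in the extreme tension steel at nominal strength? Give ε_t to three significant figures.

ε_t ≈ 0.0396

a = A_s f_y/(0.85 f'_c b) = 18.99 mm.
β₁ = 0.759, so c = a/β₁ = 18.99/0.759 = 25.02 mm.
From the linear strain diagram with ε_cu = 0.003: ε_t = 0.003 (d − c)/c = 0.003 × (355 − 25.02)/25.02 = 0.0396.
Since ε_t ≥ 0.005, the section is tension-controlled.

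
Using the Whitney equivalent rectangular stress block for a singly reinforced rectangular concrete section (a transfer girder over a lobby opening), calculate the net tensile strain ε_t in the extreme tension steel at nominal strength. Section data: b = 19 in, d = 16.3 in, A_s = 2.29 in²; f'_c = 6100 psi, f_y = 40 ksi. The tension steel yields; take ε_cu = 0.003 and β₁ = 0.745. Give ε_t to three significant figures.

ε_t ≈ 0.0362

a = A_s f_y/(0.85 f'_c b) = 0.930 in.
β₁ = 0.745, so c = a/β₁ = 0.930/0.745 = 1.248 in.
From the linear strain diagram with ε_cu = 0.003: ε_t = 0.003 (d − c)/c = 0.003 × (16.3 − 1.248)/1.248 = 0.0362.
Since ε_t ≥ 0.005, the section is tension-controlled.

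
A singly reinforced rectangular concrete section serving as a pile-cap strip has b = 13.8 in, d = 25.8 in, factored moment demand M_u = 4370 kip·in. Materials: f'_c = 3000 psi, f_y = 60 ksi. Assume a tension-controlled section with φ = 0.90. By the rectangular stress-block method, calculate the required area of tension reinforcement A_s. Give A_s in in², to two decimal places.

M_n = M_u/φ = 4370/0.90 = 4855.56 kip·in.
From M_n = 0.85 f'_c a b (d − a/2):
a = d − √(d² − 2M_n/(0.85 f'_c b)) = 25.8 − √(25.8² − 2 × 4855.56/(0.85 × 3 × 13.8)) = 6.060 in.
A_s = 0.85 f'_c a b / f_y = 0.85 × 3 × 6.060 × 13.8 / 60 = 3.554 in².

A_s ≈ 3.55 in²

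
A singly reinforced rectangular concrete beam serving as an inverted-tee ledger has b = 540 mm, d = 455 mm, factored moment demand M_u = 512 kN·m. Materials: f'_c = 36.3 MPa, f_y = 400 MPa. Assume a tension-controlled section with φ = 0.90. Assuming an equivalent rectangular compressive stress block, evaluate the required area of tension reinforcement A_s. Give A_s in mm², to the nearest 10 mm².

M_n = M_u/φ = 512/0.90 = 568.889 kN·m.
With M_n = 0.85 f'_c a b (d − a/2), solve the quadratic for a:
a = d − √(d² − 2M_n/(0.85 f'_c b)) = 455 − √(455² − 2 × 568.889×10⁶/(0.85 × 36.3 × 540)) = 82.52 mm.
A_s = 0.85 f'_c a b / f_y = 0.85 × 36.3 × 82.52 × 540 / 400 = 3437.3 mm².

A_s ≈ 3440 mm²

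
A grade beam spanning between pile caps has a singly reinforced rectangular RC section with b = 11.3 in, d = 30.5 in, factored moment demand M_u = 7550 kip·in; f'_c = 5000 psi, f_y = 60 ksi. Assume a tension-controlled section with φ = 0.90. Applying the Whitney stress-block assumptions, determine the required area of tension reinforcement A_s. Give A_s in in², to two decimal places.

A_s ≈ 5.12 in²

M_n = M_u/φ = 7550/0.90 = 8388.89 kip·in.
From M_n = 0.85 f'_c a b (d − a/2):
a = d − √(d² − 2M_n/(0.85 f'_c b)) = 30.5 − √(30.5² − 2 × 8388.89/(0.85 × 5 × 11.3)) = 6.398 in.
A_s = 0.85 f'_c a b / f_y = 0.85 × 5 × 6.398 × 11.3 / 60 = 5.121 in².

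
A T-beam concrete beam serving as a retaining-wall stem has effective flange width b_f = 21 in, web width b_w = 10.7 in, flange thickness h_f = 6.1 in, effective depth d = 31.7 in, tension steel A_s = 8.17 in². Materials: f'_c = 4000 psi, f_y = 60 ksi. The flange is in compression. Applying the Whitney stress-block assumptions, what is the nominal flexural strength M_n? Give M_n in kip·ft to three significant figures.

M_n ≈ 1150 kip·ft

Tension: T = A_s f_y = 8.17 × 60 = 490.2 kips.
Try a within the flange: a = T/(0.85 f'_c b_f) = 490.2/(0.85 × 4 × 21) = 6.866 in.
a = 6.866 > h_f = 6.1 in: the block extends into the web. Split into flange-overhang and web parts.
C_f = 0.85 f'_c (b_f − b_w) h_f = 0.85 × 4 × (21 − 10.7) × 6.1 = 213.6 kips.
Remaining web compression depth: a_w = (T − C_f)/(0.85 f'_c b_w) = (490.2 − 213.6)/(0.85 × 4 × 10.7) = 7.603 in.
M_n = C_f(d − h_f/2) + (T − C_f)(d − a_w/2) = 213.6 × (31.7 − 3.05) + 276.6 × (31.7 − 3.8015) = 6119.6 + 7716.7 = 13836.3 kip·in.
M_n = 13836.3/12 = 1153.03 kip·ft.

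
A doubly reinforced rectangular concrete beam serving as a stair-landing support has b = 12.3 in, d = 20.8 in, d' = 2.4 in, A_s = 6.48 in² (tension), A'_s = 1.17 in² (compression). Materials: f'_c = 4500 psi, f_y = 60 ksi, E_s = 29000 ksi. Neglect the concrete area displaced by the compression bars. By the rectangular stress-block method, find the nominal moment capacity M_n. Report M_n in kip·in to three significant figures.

Assume both steels yield.
a = (A_s − A'_s) f_y/(0.85 f'_c b) = (6.48 − 1.17) × 60/(0.85 × 4.5 × 12.3) = 6.772 in.
c = a/β₁ = 6.772/0.825 = 8.208 in; ε'_s = 0.003(c − d')/c = 0.0021 ≥ ε_y = 0.0021, so the compression steel yields.
M_n = (A_s − A'_s) f_y (d − a/2) + A'_s f_y (d − d') = 318.6 × (20.8 − 3.386) + 70.2 × (20.8 − 2.4) = 5548.1 + 1291.7 = 6839.8 kip·in.

M_n ≈ 6840 kip·in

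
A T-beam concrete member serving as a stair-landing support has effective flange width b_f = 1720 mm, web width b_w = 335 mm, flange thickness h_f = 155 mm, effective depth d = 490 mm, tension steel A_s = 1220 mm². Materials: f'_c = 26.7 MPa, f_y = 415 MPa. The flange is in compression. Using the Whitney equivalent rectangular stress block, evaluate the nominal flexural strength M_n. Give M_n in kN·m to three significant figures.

Tension: T = A_s f_y = 1220 × 415 = 506300 N.
Try a within the flange: a = T/(0.85 f'_c b_f) = 506300/(0.85 × 26.7 × 1720) = 12.97 mm.
Since a = 12.97 ≤ h_f = 155 mm, the stress block lies entirely in the flange; analyse as a rectangular beam of width b_f.
M_n = T(d − a/2) = 506300 × (490 − 6.485) = 244.80 × 10⁶ N·mm.
M_n = 244.80 kN·m.

M_n ≈ 245 kN·m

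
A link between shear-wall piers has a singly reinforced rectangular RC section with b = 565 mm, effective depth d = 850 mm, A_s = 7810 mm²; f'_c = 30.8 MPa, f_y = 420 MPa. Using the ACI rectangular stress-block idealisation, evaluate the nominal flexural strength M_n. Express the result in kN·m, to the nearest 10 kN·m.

M_n ≈ 2420 kN·m

T = A_s f_y = 7810 × 420 = 3280200 N = 3280.2 kN.
From C = T: a = T/(0.85 f'_c b) = 3280200/(0.85 × 30.8 × 565) = 221.76 mm.
M_n = T(d − a/2) = 3280.2 kN × (850 − 110.88) mm = 2424.46 kN·m.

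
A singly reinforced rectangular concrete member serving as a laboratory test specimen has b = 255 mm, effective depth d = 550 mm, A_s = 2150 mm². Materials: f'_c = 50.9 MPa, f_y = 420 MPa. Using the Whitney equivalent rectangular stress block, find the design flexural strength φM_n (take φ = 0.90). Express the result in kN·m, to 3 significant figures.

T = A_s f_y = 2150 × 420 = 903000 N = 903 kN.
From C = T: a = T/(0.85 f'_c b) = 903000/(0.85 × 50.9 × 255) = 81.85 mm.
M_n = T(d − a/2) = 903 kN × (550 − 40.925) mm = 459.69 kN·m.
φM_n = 0.90 × 459.69 = 413.72 kN·m.

φM_n ≈ 414 kN·m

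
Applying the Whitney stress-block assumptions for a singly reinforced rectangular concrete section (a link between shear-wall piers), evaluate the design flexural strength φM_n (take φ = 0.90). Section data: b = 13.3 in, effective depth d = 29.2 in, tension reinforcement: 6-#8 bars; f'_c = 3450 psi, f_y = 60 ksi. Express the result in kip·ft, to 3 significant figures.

φM_n ≈ 545 kip·ft

A_s = 6 × 0.79 = 4.74 in².
T = A_s f_y = 4.74 × 60 = 284.4 kips.
a = T/(0.85 f'_c b) = 284.4/(0.85 × 3.45 × 13.3) = 7.292 in.
M_n = T(d − a/2) = 284.4 × (29.2 − 3.646) = 7267.6 kip·in = 7267.6/12 = 605.63 kip·ft.
φM_n = 0.90 × 605.63 = 545.07 kip·ft.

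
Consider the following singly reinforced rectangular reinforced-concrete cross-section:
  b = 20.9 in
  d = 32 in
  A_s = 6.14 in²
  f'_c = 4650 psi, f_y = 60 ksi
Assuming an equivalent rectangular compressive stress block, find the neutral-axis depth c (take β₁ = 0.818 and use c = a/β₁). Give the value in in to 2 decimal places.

T = A_s f_y = 6.14 × 60 = 368.4 kips.
a = T/(0.85 f'_c b) = 368.4/(0.85 × 4.65 × 20.9) = 4.4597 in.
With β₁ = 0.818, c = a/β₁ = 4.4597/0.818 = 5.45 in.

c ≈ 5.45 in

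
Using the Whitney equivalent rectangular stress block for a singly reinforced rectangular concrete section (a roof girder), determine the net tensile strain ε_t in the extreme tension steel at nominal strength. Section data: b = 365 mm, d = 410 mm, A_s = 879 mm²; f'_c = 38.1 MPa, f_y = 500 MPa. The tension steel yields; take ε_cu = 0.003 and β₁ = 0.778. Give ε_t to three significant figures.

ε_t ≈ 0.0227

a = A_s f_y/(0.85 f'_c b) = 37.18 mm.
β₁ = 0.778, so c = a/β₁ = 37.18/0.778 = 47.79 mm.
From the linear strain diagram with ε_cu = 0.003: ε_t = 0.003 (d − c)/c = 0.003 × (410 − 47.79)/47.79 = 0.0227.
Since ε_t ≥ 0.005, the section is tension-controlled.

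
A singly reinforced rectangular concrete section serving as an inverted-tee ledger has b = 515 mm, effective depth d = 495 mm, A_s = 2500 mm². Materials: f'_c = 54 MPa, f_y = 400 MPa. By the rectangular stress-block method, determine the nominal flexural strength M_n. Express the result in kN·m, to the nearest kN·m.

T = A_s f_y = 2500 × 400 = 1000000 N = 1000 kN.
From C = T: a = T/(0.85 f'_c b) = 1000000/(0.85 × 54 × 515) = 42.30 mm.
M_n = T(d − a/2) = 1000 kN × (495 − 21.15) mm = 473.85 kN·m.

M_n ≈ 474 kN·m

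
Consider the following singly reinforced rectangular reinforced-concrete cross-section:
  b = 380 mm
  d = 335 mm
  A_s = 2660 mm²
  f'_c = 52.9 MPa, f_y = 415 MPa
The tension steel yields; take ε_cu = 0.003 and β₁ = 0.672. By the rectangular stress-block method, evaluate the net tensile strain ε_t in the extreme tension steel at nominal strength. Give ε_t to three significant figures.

ε_t ≈ 0.00745

a = A_s f_y/(0.85 f'_c b) = 64.61 mm.
β₁ = 0.672, so c = a/β₁ = 64.61/0.672 = 96.15 mm.
From the linear strain diagram with ε_cu = 0.003: ε_t = 0.003 (d − c)/c = 0.003 × (335 − 96.15)/96.15 = 0.00745.
Since ε_t ≥ 0.005, the section is tension-controlled.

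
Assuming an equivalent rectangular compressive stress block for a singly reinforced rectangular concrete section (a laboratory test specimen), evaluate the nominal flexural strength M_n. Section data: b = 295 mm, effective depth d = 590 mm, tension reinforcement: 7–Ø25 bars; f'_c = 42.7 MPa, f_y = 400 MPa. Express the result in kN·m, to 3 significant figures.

M_n ≈ 723 kN·m

A_s = 7 × 491 = 3437 mm².
T = A_s f_y = 3437 × 400 = 1374800 N = 1374.8 kN.
From C = T: a = T/(0.85 f'_c b) = 1374800/(0.85 × 42.7 × 295) = 128.40 mm.
M_n = T(d − a/2) = 1374.8 kN × (590 − 64.2) mm = 722.87 kN·m.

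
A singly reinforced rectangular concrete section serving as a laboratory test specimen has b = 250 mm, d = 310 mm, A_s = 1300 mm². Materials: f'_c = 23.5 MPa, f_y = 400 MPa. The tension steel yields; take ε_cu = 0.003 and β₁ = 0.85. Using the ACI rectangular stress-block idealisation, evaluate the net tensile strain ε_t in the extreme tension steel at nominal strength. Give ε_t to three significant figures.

ε_t ≈ 0.00459

a = A_s f_y/(0.85 f'_c b) = 104.13 mm.
β₁ = 0.85, so c = a/β₁ = 104.13/0.85 = 122.51 mm.
From the linear strain diagram with ε_cu = 0.003: ε_t = 0.003 (d − c)/c = 0.003 × (310 − 122.51)/122.51 = 0.00459.
ε_t is between 0.004 and 0.005 — transition zone.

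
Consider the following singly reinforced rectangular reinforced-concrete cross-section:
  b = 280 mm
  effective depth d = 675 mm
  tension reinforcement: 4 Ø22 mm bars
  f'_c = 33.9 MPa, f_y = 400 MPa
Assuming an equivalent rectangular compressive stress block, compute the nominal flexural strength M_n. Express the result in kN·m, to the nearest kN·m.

A_s = 4 × 380 = 1520 mm².
T = A_s f_y = 1520 × 400 = 608000 N = 608 kN.
From C = T: a = T/(0.85 f'_c b) = 608000/(0.85 × 33.9 × 280) = 75.36 mm.
M_n = T(d − a/2) = 608 kN × (675 − 37.68) mm = 387.49 kN·m.

M_n ≈ 387 kN·m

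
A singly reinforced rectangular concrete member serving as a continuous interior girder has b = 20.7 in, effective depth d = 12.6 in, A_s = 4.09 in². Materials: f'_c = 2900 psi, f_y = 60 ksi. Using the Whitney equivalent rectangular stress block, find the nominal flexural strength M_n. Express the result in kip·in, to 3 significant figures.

M_n ≈ 2500 kip·in

T = A_s f_y = 4.09 × 60 = 245.4 kips.
a = T/(0.85 f'_c b) = 245.4/(0.85 × 2.9 × 20.7) = 4.809 in.
M_n = T(d − a/2) = 245.4 × (12.6 − 2.4045) = 2502.0 kip·in.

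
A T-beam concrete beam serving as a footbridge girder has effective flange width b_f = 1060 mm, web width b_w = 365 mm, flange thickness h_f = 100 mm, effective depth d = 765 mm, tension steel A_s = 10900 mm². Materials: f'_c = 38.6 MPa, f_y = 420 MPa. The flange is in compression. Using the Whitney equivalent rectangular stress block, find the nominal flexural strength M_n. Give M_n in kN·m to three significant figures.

M_n ≈ 3170 kN·m

Tension: T = A_s f_y = 10900 × 420 = 4578000 N.
Try a within the flange: a = T/(0.85 f'_c b_f) = 4578000/(0.85 × 38.6 × 1060) = 131.63 mm.
a = 131.63 > h_f = 100 mm: the block extends into the web. Split into flange-overhang and web parts.
C_f = 0.85 f'_c (b_f − b_w) h_f = 0.85 × 38.6 × (1060 − 365) × 100 = 2280295 N.
Remaining web compression depth: a_w = (T − C_f)/(0.85 f'_c b_w) = (4578000 − 2280295)/(0.85 × 38.6 × 365) = 191.86 mm.
M_n = C_f(d − h_f/2) + (T − C_f)(d − a_w/2) = 2280295 × (765 − 50) + 2297705 × (765 − 95.93) = 1630.41 + 1537.33 = 3167.74 × 10⁶ N·mm.
M_n = 3167.74 kN·m.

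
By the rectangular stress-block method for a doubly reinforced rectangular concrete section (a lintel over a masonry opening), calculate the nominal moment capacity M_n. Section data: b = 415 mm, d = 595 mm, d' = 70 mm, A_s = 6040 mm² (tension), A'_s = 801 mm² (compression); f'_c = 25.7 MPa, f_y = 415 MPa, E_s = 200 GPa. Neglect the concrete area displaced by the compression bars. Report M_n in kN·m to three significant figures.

M_n ≈ 1210 kN·m

Assume both tension and compression steel yield.
Net tension couple steel: A_s − A'_s = 5239 mm².
a = (A_s − A'_s) f_y / (0.85 f'_c b) = 2174185/(0.85 × 25.7 × 415) = 239.83 mm.
c = a/β₁ = 239.83/0.85 = 282.15 mm; ε'_s = 0.003(c − d')/c = 0.0023 ≥ f_y/E_s = 0.0021, so compression steel does yield.
M_n = (A_s − A'_s) f_y (d − a/2) + A'_s f_y (d − d') = [2174185 × (595 − 119.915) + 332415 × (595 − 70)] × 10⁻⁶ = 1032.92 + 174.52 = 1207.44 kN·m.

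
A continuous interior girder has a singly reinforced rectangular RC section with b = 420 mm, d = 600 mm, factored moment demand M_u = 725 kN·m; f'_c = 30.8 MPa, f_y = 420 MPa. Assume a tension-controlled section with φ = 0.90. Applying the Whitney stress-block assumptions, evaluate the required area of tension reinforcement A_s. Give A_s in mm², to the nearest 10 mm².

M_n = M_u/φ = 725/0.90 = 805.556 kN·m.
With M_n = 0.85 f'_c a b (d − a/2), solve the quadratic for a:
a = d − √(d² − 2M_n/(0.85 f'_c b)) = 600 − √(600² − 2 × 805.556×10⁶/(0.85 × 30.8 × 420)) = 137.96 mm.
A_s = 0.85 f'_c a b / f_y = 0.85 × 30.8 × 137.96 × 420 / 420 = 3611.8 mm².

A_s ≈ 3610 mm²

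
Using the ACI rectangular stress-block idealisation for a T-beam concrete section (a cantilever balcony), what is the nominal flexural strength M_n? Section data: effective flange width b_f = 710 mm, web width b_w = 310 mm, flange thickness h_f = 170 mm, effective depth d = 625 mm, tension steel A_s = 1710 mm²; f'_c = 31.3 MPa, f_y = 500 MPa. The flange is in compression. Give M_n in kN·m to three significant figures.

Tension: T = A_s f_y = 1710 × 500 = 855000 N.
Try a within the flange: a = T/(0.85 f'_c b_f) = 855000/(0.85 × 31.3 × 710) = 45.26 mm.
Since a = 45.26 ≤ h_f = 170 mm, the stress block lies entirely in the flange; analyse as a rectangular beam of width b_f.
M_n = T(d − a/2) = 855000 × (625 − 22.63) = 515.03 × 10⁶ N·mm.
M_n = 515.03 kN·m.

M_n ≈ 515 kN·m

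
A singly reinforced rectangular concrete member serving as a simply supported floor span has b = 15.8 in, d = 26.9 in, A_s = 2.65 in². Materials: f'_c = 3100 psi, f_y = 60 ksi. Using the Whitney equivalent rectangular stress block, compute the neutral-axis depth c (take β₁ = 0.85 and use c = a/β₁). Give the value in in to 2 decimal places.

T = A_s f_y = 2.65 × 60 = 159 kips.
a = T/(0.85 f'_c b) = 159/(0.85 × 3.1 × 15.8) = 3.8191 in.
With β₁ = 0.85, c = a/β₁ = 3.8191/0.85 = 4.49 in.

c ≈ 4.49 in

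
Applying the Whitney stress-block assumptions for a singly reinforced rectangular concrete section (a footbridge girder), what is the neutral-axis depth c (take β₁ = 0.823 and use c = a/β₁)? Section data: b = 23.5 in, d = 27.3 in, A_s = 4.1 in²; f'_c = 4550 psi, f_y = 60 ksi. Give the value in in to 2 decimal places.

c ≈ 3.29 in

T = A_s f_y = 4.1 × 60 = 246 kips.
a = T/(0.85 f'_c b) = 246/(0.85 × 4.55 × 23.5) = 2.7067 in.
With β₁ = 0.823, c = a/β₁ = 2.7067/0.823 = 3.29 in.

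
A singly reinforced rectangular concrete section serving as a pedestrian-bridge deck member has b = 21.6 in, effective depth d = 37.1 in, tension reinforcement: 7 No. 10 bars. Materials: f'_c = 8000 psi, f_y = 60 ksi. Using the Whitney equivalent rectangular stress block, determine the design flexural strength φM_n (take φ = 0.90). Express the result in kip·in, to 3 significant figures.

A_s = 7 × 1.27 = 8.89 in².
T = A_s f_y = 8.89 × 60 = 533.4 kips.
a = T/(0.85 f'_c b) = 533.4/(0.85 × 8 × 21.6) = 3.632 in.
M_n = T(d − a/2) = 533.4 × (37.1 − 1.816) = 18820.5 kip·in.
φM_n = 0.90 × 18820.5 = 16938.5 kip·in.

φM_n ≈ 16900 kip·in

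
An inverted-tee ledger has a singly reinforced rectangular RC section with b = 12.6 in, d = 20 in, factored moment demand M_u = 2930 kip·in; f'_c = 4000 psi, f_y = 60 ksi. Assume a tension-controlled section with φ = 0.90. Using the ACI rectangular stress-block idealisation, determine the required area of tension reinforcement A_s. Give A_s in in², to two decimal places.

M_n = M_u/φ = 2930/0.90 = 3255.56 kip·in.
From M_n = 0.85 f'_c a b (d − a/2):
a = d − √(d² − 2M_n/(0.85 f'_c b)) = 20 − √(20² − 2 × 3255.56/(0.85 × 4 × 12.6)) = 4.252 in.
A_s = 0.85 f'_c a b / f_y = 0.85 × 4 × 4.252 × 12.6 / 60 = 3.036 in².

A_s ≈ 3.04 in²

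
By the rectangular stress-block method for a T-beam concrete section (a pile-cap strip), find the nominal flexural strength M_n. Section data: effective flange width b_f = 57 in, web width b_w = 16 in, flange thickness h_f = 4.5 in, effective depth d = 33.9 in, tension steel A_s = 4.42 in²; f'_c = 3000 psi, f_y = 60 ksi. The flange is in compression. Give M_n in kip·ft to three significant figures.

Tension: T = A_s f_y = 4.42 × 60 = 265.2 kips.
Try a within the flange: a = T/(0.85 f'_c b_f) = 265.2/(0.85 × 3 × 57) = 1.825 in.
Since a = 1.825 ≤ h_f = 4.5 in, the stress block lies entirely in the flange; analyse as a rectangular beam of width b_f.
M_n = T(d − a/2) = 265.2 × (33.9 − 0.9125) = 8748.3 kip·in.
M_n = 8748.3/12 = 729.03 kip·ft.

M_n ≈ 729 kip·ft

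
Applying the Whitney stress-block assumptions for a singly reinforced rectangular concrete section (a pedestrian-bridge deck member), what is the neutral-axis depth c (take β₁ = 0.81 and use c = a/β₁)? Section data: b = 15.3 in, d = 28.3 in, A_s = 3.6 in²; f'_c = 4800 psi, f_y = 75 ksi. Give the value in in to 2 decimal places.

c ≈ 5.34 in

T = A_s f_y = 3.6 × 75 = 270 kips.
a = T/(0.85 f'_c b) = 270/(0.85 × 4.8 × 15.3) = 4.3253 in.
With β₁ = 0.81, c = a/β₁ = 4.3253/0.81 = 5.34 in.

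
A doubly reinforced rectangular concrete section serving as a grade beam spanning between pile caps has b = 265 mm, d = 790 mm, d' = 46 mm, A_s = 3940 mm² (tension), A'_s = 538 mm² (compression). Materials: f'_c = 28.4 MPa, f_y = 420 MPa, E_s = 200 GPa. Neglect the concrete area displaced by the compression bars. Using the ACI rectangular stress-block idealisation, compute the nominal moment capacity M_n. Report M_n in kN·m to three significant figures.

M_n ≈ 1140 kN·m

Assume both tension and compression steel yield.
Net tension couple steel: A_s − A'_s = 3402 mm².
a = (A_s − A'_s) f_y / (0.85 f'_c b) = 1428840/(0.85 × 28.4 × 265) = 223.36 mm.
c = a/β₁ = 223.36/0.847 = 263.71 mm; ε'_s = 0.003(c − d')/c = 0.0025 ≥ f_y/E_s = 0.0021, so compression steel does yield.
M_n = (A_s − A'_s) f_y (d − a/2) + A'_s f_y (d − d') = [1428840 × (790 − 111.68) + 225960 × (790 − 46)] × 10⁻⁶ = 969.21 + 168.11 = 1137.32 kN·m.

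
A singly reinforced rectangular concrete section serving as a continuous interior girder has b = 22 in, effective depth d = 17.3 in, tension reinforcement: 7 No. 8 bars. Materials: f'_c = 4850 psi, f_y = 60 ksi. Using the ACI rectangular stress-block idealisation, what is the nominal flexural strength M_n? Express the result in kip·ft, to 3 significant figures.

M_n ≈ 428 kip·ft

A_s = 7 × 0.79 = 5.53 in².
T = A_s f_y = 5.53 × 60 = 331.8 kips.
a = T/(0.85 f'_c b) = 331.8/(0.85 × 4.85 × 22) = 3.658 in.
M_n = T(d − a/2) = 331.8 × (17.3 − 1.829) = 5133.3 kip·in = 5133.3/12 = 427.78 kip·ft.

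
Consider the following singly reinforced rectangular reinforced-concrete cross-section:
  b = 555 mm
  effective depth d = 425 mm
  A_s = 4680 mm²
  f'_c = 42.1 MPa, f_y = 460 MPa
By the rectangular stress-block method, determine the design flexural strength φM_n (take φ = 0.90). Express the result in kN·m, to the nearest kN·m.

T = A_s f_y = 4680 × 460 = 2152800 N = 2152.8 kN.
From C = T: a = T/(0.85 f'_c b) = 2152800/(0.85 × 42.1 × 555) = 108.40 mm.
M_n = T(d − a/2) = 2152.8 kN × (425 − 54.2) mm = 798.26 kN·m.
φM_n = 0.90 × 798.26 = 718.43 kN·m.

φM_n ≈ 718 kN·m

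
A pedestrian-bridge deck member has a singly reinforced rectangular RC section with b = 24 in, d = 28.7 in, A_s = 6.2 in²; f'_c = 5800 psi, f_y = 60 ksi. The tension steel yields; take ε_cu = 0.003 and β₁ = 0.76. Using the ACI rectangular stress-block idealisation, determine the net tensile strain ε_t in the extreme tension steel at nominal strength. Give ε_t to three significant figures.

ε_t ≈ 0.0178

a = A_s f_y/(0.85 f'_c b) = 3.144 in.
β₁ = 0.76, so c = a/β₁ = 3.144/0.76 = 4.137 in.
From the linear strain diagram with ε_cu = 0.003: ε_t = 0.003 (d − c)/c = 0.003 × (28.7 − 4.137)/4.137 = 0.0178.
Since ε_t ≥ 0.005, the section is tension-controlled.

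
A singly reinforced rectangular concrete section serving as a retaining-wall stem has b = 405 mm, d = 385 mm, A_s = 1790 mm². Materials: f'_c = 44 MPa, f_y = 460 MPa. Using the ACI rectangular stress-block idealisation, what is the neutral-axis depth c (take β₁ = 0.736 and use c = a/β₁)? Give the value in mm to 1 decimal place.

T = A_s f_y = 1790 × 460 = 823400 N = 823.4 kN.
Setting C = 0.85 f'_c a b equal to T: a = 823400/(0.85 × 44 × 405) = 54.361 mm.
With β₁ = 0.736, c = a/β₁ = 54.361/0.736 = 73.9 mm.

c ≈ 73.9 mm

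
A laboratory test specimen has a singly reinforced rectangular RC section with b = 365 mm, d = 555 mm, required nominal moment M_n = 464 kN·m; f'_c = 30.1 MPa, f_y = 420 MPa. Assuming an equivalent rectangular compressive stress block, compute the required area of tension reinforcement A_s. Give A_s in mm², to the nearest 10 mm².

A_s ≈ 2180 mm²

With M_n = 0.85 f'_c a b (d − a/2), solve the quadratic for a:
a = d − √(d² − 2M_n/(0.85 f'_c b)) = 555 − √(555² − 2 × 464×10⁶/(0.85 × 30.1 × 365)) = 98.22 mm.
A_s = 0.85 f'_c a b / f_y = 0.85 × 30.1 × 98.22 × 365 / 420 = 2183.9 mm².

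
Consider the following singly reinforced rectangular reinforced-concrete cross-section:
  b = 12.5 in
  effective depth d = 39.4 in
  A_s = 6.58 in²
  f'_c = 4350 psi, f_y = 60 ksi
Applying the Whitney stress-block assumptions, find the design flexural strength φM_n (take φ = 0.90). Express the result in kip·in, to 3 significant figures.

T = A_s f_y = 6.58 × 60 = 394.8 kips.
a = T/(0.85 f'_c b) = 394.8/(0.85 × 4.35 × 12.5) = 8.542 in.
M_n = T(d − a/2) = 394.8 × (39.4 − 4.271) = 13868.9 kip·in.
φM_n = 0.90 × 13868.9 = 12482.0 kip·in.

φM_n ≈ 12500 kip·in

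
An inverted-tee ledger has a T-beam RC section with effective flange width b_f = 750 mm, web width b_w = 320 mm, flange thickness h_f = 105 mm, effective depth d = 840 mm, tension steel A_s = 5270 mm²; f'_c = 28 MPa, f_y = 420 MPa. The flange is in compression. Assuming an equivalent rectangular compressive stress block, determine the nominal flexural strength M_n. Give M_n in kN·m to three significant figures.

M_n ≈ 1720 kN·m

Tension: T = A_s f_y = 5270 × 420 = 2213400 N.
Try a within the flange: a = T/(0.85 f'_c b_f) = 2213400/(0.85 × 28 × 750) = 124.00 mm.
a = 124.00 > h_f = 105 mm: the block extends into the web. Split into flange-overhang and web parts.
C_f = 0.85 f'_c (b_f − b_w) h_f = 0.85 × 28 × (750 − 320) × 105 = 1074570 N.
Remaining web compression depth: a_w = (T − C_f)/(0.85 f'_c b_w) = (2213400 − 1074570)/(0.85 × 28 × 320) = 149.53 mm.
M_n = C_f(d − h_f/2) + (T − C_f)(d − a_w/2) = 1074570 × (840 − 52.5) + 1138830 × (840 − 74.765) = 846.22 + 871.47 = 1717.69 × 10⁶ N·mm.
M_n = 1717.69 kN·m.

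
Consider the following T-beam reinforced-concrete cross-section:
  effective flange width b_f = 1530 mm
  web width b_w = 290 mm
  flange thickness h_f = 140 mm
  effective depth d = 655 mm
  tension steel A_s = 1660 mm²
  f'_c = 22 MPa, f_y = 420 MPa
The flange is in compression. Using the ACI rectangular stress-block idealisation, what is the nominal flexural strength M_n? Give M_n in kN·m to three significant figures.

Tension: T = A_s f_y = 1660 × 420 = 697200 N.
Try a within the flange: a = T/(0.85 f'_c b_f) = 697200/(0.85 × 22 × 1530) = 24.37 mm.
Since a = 24.37 ≤ h_f = 140 mm, the stress block lies entirely in the flange; analyse as a rectangular beam of width b_f.
M_n = T(d − a/2) = 697200 × (655 − 12.185) = 448.17 × 10⁶ N·mm.
M_n = 448.17 kN·m.

M_n ≈ 448 kN·m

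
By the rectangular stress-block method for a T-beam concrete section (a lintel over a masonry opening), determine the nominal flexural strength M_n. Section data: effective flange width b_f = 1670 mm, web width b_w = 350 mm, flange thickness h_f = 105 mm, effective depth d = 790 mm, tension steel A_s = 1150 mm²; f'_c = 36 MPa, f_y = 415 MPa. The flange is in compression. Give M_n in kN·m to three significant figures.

M_n ≈ 375 kN·m

Tension: T = A_s f_y = 1150 × 415 = 477250 N.
Try a within the flange: a = T/(0.85 f'_c b_f) = 477250/(0.85 × 36 × 1670) = 9.34 mm.
Since a = 9.34 ≤ h_f = 105 mm, the stress block lies entirely in the flange; analyse as a rectangular beam of width b_f.
M_n = T(d − a/2) = 477250 × (790 − 4.67) = 374.80 × 10⁶ N·mm.
M_n = 374.80 kN·m.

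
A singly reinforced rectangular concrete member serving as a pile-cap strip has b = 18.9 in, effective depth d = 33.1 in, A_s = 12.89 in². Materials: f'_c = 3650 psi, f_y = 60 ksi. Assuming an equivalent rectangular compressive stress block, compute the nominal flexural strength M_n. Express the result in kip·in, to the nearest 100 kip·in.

M_n ≈ 20500 kip·in

T = A_s f_y = 12.89 × 60 = 773.4 kips.
a = T/(0.85 f'_c b) = 773.4/(0.85 × 3.65 × 18.9) = 13.190 in.
M_n = T(d − a/2) = 773.4 × (33.1 − 6.595) = 20499.0 kip·in.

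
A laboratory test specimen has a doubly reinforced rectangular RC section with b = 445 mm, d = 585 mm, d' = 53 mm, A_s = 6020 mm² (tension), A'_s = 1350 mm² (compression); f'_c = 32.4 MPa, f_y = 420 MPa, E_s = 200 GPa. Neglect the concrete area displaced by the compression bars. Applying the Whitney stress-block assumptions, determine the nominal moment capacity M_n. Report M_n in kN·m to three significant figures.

Assume both tension and compression steel yield.
Net tension couple steel: A_s − A'_s = 4670 mm².
a = (A_s − A'_s) f_y / (0.85 f'_c b) = 1961400/(0.85 × 32.4 × 445) = 160.05 mm.
c = a/β₁ = 160.05/0.819 = 195.42 mm; ε'_s = 0.003(c − d')/c = 0.0022 ≥ f_y/E_s = 0.0021, so compression steel does yield.
M_n = (A_s − A'_s) f_y (d − a/2) + A'_s f_y (d − d') = [1961400 × (585 − 80.025) + 567000 × (585 − 53)] × 10⁻⁶ = 990.46 + 301.64 = 1292.10 kN·m.

M_n ≈ 1290 kN·m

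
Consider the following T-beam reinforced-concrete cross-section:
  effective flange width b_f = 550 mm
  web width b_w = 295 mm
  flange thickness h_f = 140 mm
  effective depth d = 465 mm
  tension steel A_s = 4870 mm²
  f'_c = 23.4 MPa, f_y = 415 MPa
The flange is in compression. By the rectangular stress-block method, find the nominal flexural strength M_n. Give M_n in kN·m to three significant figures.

Tension: T = A_s f_y = 4870 × 415 = 2021050 N.
Try a within the flange: a = T/(0.85 f'_c b_f) = 2021050/(0.85 × 23.4 × 550) = 184.75 mm.
a = 184.75 > h_f = 140 mm: the block extends into the web. Split into flange-overhang and web parts.
C_f = 0.85 f'_c (b_f − b_w) h_f = 0.85 × 23.4 × (550 − 295) × 140 = 710073 N.
Remaining web compression depth: a_w = (T − C_f)/(0.85 f'_c b_w) = (2021050 − 710073)/(0.85 × 23.4 × 295) = 223.43 mm.
M_n = C_f(d − h_f/2) + (T − C_f)(d − a_w/2) = 710073 × (465 − 70) + 1310977 × (465 − 111.715) = 280.48 + 463.15 = 743.63 × 10⁶ N·mm.
M_n = 743.63 kN·m.

M_n ≈ 744 kN·m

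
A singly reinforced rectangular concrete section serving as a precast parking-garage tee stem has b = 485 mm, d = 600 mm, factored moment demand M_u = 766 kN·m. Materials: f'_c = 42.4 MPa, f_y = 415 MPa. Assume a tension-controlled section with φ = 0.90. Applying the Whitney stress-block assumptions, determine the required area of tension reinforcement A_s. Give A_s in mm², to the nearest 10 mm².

M_n = M_u/φ = 766/0.90 = 851.111 kN·m.
With M_n = 0.85 f'_c a b (d − a/2), solve the quadratic for a:
a = d − √(d² − 2M_n/(0.85 f'_c b)) = 600 − √(600² − 2 × 851.111×10⁶/(0.85 × 42.4 × 485)) = 87.54 mm.
A_s = 0.85 f'_c a b / f_y = 0.85 × 42.4 × 87.54 × 485 / 415 = 3687.1 mm².

A_s ≈ 3690 mm²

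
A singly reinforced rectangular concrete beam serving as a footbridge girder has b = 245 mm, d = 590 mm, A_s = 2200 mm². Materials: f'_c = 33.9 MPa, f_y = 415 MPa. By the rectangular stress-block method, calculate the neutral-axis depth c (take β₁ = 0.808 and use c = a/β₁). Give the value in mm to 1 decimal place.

c ≈ 160.1 mm

T = A_s f_y = 2200 × 415 = 913000 N = 913 kN.
Setting C = 0.85 f'_c a b equal to T: a = 913000/(0.85 × 33.9 × 245) = 129.326 mm.
With β₁ = 0.808, c = a/β₁ = 129.326/0.808 = 160.1 mm.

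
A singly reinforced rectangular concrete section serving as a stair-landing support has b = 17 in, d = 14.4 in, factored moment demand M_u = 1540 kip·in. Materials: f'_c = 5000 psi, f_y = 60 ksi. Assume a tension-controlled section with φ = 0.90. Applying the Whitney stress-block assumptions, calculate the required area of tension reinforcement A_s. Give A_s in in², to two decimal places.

M_n = M_u/φ = 1540/0.90 = 1711.11 kip·in.
From M_n = 0.85 f'_c a b (d − a/2):
a = d − √(d² − 2M_n/(0.85 f'_c b)) = 14.4 − √(14.4² − 2 × 1711.11/(0.85 × 5 × 17)) = 1.751 in.
A_s = 0.85 f'_c a b / f_y = 0.85 × 5 × 1.751 × 17 / 60 = 2.108 in².

A_s ≈ 2.11 in²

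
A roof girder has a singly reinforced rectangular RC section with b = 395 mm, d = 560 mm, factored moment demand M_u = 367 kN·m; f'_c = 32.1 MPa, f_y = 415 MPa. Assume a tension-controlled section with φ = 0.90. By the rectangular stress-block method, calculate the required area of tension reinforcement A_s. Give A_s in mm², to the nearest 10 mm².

A_s ≈ 1880 mm²

M_n = M_u/φ = 367/0.90 = 407.778 kN·m.
With M_n = 0.85 f'_c a b (d − a/2), solve the quadratic for a:
a = d − √(d² − 2M_n/(0.85 f'_c b)) = 560 − √(560² − 2 × 407.778×10⁶/(0.85 × 32.1 × 395)) = 72.22 mm.
A_s = 0.85 f'_c a b / f_y = 0.85 × 32.1 × 72.22 × 395 / 415 = 1875.6 mm².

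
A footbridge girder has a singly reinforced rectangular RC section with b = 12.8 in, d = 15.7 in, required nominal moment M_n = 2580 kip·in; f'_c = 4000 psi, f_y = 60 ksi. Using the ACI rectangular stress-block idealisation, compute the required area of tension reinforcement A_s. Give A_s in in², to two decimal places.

A_s ≈ 3.18 in²

From M_n = 0.85 f'_c a b (d − a/2):
a = d − √(d² − 2M_n/(0.85 f'_c b)) = 15.7 − √(15.7² − 2 × 2580/(0.85 × 4 × 12.8)) = 4.390 in.
A_s = 0.85 f'_c a b / f_y = 0.85 × 4 × 4.390 × 12.8 / 60 = 3.184 in².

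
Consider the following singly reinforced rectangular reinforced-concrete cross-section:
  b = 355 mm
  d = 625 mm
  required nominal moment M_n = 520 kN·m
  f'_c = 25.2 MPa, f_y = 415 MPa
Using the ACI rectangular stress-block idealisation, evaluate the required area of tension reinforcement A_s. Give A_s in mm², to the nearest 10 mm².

With M_n = 0.85 f'_c a b (d − a/2), solve the quadratic for a:
a = d − √(d² − 2M_n/(0.85 f'_c b)) = 625 − √(625² − 2 × 520×10⁶/(0.85 × 25.2 × 355)) = 121.16 mm.
A_s = 0.85 f'_c a b / f_y = 0.85 × 25.2 × 121.16 × 355 / 415 = 2220.0 mm².

A_s ≈ 2220 mm²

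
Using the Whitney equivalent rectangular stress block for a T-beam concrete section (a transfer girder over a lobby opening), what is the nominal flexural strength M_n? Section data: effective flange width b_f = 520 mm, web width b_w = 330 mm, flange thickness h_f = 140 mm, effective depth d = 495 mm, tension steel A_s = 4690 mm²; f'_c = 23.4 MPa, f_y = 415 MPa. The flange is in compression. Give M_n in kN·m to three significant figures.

Tension: T = A_s f_y = 4690 × 415 = 1946350 N.
Try a within the flange: a = T/(0.85 f'_c b_f) = 1946350/(0.85 × 23.4 × 520) = 188.18 mm.
a = 188.18 > h_f = 140 mm: the block extends into the web. Split into flange-overhang and web parts.
C_f = 0.85 f'_c (b_f − b_w) h_f = 0.85 × 23.4 × (520 − 330) × 140 = 529074 N.
Remaining web compression depth: a_w = (T − C_f)/(0.85 f'_c b_w) = (1946350 − 529074)/(0.85 × 23.4 × 330) = 215.93 mm.
M_n = C_f(d − h_f/2) + (T − C_f)(d − a_w/2) = 529074 × (495 − 70) + 1417276 × (495 − 107.965) = 224.86 + 548.54 = 773.40 × 10⁶ N·mm.
M_n = 773.40 kN·m.

M_n ≈ 773 kN·m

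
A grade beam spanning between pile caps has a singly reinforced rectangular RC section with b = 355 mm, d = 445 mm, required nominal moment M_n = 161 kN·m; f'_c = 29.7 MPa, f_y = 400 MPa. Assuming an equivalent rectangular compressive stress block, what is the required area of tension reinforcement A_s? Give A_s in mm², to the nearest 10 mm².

With M_n = 0.85 f'_c a b (d − a/2), solve the quadratic for a:
a = d − √(d² − 2M_n/(0.85 f'_c b)) = 445 − √(445² − 2 × 161×10⁶/(0.85 × 29.7 × 355)) = 42.39 mm.
A_s = 0.85 f'_c a b / f_y = 0.85 × 29.7 × 42.39 × 355 / 400 = 949.7 mm².

A_s ≈ 950 mm²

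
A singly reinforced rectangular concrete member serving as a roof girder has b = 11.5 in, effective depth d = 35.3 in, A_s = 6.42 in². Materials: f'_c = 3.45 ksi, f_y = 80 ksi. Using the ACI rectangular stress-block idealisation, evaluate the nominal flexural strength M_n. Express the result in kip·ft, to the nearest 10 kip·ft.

T = A_s f_y = 6.42 × 80 = 513.6 kips.
a = T/(0.85 f'_c b) = 513.6/(0.85 × 3.45 × 11.5) = 15.230 in.
M_n = T(d − a/2) = 513.6 × (35.3 − 7.615) = 14219.0 kip·in = 14219.0/12 = 1184.92 kip·ft.

M_n ≈ 1180 kip·ft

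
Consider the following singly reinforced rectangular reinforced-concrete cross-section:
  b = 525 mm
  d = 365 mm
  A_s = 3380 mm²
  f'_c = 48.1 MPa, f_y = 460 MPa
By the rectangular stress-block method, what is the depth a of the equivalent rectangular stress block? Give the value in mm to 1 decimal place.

T = A_s f_y = 3380 × 460 = 1554800 N = 1554.8 kN.
Setting C = 0.85 f'_c a b equal to T: a = 1554800/(0.85 × 48.1 × 525) = 72.4 mm.

a ≈ 72.4 mm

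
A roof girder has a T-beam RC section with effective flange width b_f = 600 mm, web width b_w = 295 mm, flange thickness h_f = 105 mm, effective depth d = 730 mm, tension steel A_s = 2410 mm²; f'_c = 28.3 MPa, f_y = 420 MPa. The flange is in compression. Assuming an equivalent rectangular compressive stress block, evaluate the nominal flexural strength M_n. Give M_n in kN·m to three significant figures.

Tension: T = A_s f_y = 2410 × 420 = 1012200 N.
Try a within the flange: a = T/(0.85 f'_c b_f) = 1012200/(0.85 × 28.3 × 600) = 70.13 mm.
Since a = 70.13 ≤ h_f = 105 mm, the stress block lies entirely in the flange; analyse as a rectangular beam of width b_f.
M_n = T(d − a/2) = 1012200 × (730 − 35.065) = 703.41 × 10⁶ N·mm.
M_n = 703.41 kN·m.

M_n ≈ 703 kN·m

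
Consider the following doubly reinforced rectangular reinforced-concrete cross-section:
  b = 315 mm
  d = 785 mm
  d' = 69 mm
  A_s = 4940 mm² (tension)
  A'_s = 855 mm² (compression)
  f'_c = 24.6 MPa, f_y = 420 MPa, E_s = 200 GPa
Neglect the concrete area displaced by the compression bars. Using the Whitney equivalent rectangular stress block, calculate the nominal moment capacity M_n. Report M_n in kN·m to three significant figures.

Assume both tension and compression steel yield.
Net tension couple steel: A_s − A'_s = 4085 mm².
a = (A_s − A'_s) f_y / (0.85 f'_c b) = 1715700/(0.85 × 24.6 × 315) = 260.48 mm.
c = a/β₁ = 260.48/0.85 = 306.45 mm; ε'_s = 0.003(c − d')/c = 0.0023 ≥ f_y/E_s = 0.0021, so compression steel does yield.
M_n = (A_s − A'_s) f_y (d − a/2) + A'_s f_y (d − d') = [1715700 × (785 − 130.24) + 359100 × (785 − 69)] × 10⁻⁶ = 1123.37 + 257.12 = 1380.49 kN·m.

M_n ≈ 1380 kN·m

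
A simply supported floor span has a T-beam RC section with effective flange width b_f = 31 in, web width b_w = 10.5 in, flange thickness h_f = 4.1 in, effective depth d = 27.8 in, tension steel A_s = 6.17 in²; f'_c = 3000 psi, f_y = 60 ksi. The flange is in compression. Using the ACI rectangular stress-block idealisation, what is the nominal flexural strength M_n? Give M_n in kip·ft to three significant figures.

Tension: T = A_s f_y = 6.17 × 60 = 370.2 kips.
Try a within the flange: a = T/(0.85 f'_c b_f) = 370.2/(0.85 × 3 × 31) = 4.683 in.
a = 4.683 > h_f = 4.1 in: the block extends into the web. Split into flange-overhang and web parts.
C_f = 0.85 f'_c (b_f − b_w) h_f = 0.85 × 3 × (31 − 10.5) × 4.1 = 214.3 kips.
Remaining web compression depth: a_w = (T − C_f)/(0.85 f'_c b_w) = (370.2 − 214.3)/(0.85 × 3 × 10.5) = 5.823 in.
M_n = C_f(d − h_f/2) + (T − C_f)(d − a_w/2) = 214.3 × (27.8 − 2.05) + 155.9 × (27.8 − 2.9115) = 5518.2 + 3880.1 = 9398.3 kip·in.
M_n = 9398.3/12 = 783.19 kip·ft.

M_n ≈ 783 kip·ft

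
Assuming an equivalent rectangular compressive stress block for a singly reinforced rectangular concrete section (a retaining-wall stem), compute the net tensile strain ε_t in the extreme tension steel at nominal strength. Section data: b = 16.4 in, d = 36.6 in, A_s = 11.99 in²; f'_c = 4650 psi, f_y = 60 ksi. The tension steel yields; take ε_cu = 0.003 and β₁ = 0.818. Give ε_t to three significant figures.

ε_t ≈ 0.00509

a = A_s f_y/(0.85 f'_c b) = 11.098 in.
β₁ = 0.818, so c = a/β₁ = 11.098/0.818 = 13.567 in.
From the linear strain diagram with ε_cu = 0.003: ε_t = 0.003 (d − c)/c = 0.003 × (36.6 − 13.567)/13.567 = 0.00509.
Since ε_t ≥ 0.005, the section is tension-controlled.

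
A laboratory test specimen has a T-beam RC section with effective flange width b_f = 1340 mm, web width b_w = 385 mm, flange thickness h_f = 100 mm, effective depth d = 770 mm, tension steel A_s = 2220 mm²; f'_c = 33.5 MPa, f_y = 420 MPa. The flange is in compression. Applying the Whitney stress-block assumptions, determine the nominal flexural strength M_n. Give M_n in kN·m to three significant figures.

M_n ≈ 707 kN·m

Tension: T = A_s f_y = 2220 × 420 = 932400 N.
Try a within the flange: a = T/(0.85 f'_c b_f) = 932400/(0.85 × 33.5 × 1340) = 24.44 mm.
Since a = 24.44 ≤ h_f = 100 mm, the stress block lies entirely in the flange; analyse as a rectangular beam of width b_f.
M_n = T(d − a/2) = 932400 × (770 − 12.22) = 706.55 × 10⁶ N·mm.
M_n = 706.55 kN·m.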